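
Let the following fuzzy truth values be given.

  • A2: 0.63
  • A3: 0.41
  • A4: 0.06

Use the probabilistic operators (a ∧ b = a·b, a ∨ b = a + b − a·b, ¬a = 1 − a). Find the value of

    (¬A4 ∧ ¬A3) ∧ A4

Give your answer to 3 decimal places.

¬A4 = 1 − 0.0600 = 0.9400
¬A3 = 1 − 0.4100 = 0.5900
¬A4 ∧ ¬A3 = a·b on (0.9400, 0.5900) = 0.5546
(¬A4 ∧ ¬A3) ∧ A4 = a·b on (0.5546, 0.0600) = 0.0333

0.033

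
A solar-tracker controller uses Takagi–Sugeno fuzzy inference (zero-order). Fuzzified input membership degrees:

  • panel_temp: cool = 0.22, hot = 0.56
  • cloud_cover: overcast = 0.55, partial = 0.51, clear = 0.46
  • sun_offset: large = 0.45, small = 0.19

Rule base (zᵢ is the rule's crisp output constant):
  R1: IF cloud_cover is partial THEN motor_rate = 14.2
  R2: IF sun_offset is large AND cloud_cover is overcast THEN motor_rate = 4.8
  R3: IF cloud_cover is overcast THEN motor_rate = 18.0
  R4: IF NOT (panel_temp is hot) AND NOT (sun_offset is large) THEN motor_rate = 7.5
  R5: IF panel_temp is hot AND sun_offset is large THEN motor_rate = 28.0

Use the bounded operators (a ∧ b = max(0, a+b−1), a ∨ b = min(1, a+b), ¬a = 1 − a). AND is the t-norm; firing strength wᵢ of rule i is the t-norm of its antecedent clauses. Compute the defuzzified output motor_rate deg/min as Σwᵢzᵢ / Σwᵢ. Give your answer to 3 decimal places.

R1 (z=14.2): partial=0.51 → w = 0.51
R2 (z=4.8): large=0.45, overcast=0.55; AND[max(0, a+b−1)] → w = 0.00
R3 (z=18.0): overcast=0.55 → w = 0.55
R4 (z=7.5): ¬hot=1−0.56=0.44, ¬large=1−0.45=0.55; AND[max(0, a+b−1)] → w = 0.00
R5 (z=28.0): hot=0.56, large=0.45; AND[max(0, a+b−1)] → w = 0.01
Weighted average = (0.51·14.2 + 0.00·4.8 + 0.55·18.0 + 0.00·7.5 + 0.01·28.0) / (0.51 + 0.00 + 0.55 + 0.00 + 0.01)
  = 17.4220 / 1.0700 = 16.282

16.282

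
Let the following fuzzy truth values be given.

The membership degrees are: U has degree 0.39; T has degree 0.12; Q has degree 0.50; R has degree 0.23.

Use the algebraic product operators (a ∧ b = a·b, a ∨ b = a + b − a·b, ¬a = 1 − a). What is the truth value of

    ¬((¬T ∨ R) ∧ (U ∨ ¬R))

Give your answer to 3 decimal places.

0.220

¬T = 1 − 0.1200 = 0.8800
¬T ∨ R = a + b − a·b on (0.8800, 0.2300) = 0.9076
¬R = 1 − 0.2300 = 0.7700
U ∨ ¬R = a + b − a·b on (0.3900, 0.7700) = 0.8597
(¬T ∨ R) ∧ (U ∨ ¬R) = a·b on (0.9076, 0.8597) = 0.7803
¬((¬T ∨ R) ∧ (U ∨ ¬R)) = 1 − 0.7803 = 0.2197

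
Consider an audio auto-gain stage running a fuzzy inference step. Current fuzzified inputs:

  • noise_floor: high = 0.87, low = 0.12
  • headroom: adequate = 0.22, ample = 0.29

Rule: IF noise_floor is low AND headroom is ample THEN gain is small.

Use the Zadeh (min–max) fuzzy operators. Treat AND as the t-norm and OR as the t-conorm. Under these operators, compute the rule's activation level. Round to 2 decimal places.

0.12

firing strength: low=0.12, ample=0.29; AND[min(a, b)] → w = 0.12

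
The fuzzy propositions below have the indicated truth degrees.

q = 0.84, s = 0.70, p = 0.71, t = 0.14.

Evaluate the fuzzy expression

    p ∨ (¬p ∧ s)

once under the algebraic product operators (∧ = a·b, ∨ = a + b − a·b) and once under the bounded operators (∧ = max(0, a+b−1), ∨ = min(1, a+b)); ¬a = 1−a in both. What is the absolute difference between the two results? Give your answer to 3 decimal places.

0.059

Under algebraic product:
  ¬p = 1 − 0.7100 = 0.2900
  ¬p ∧ s = a·b on (0.2900, 0.7000) = 0.2030
  p ∨ (¬p ∧ s) = a + b − a·b on (0.7100, 0.2030) = 0.7689
  → value = 0.7689
Under bounded:
  ¬p = 1 − 0.71 = 0.29
  ¬p ∧ s = max(0, a+b−1) on (0.29, 0.70) = 0.00
  p ∨ (¬p ∧ s) = min(1, a+b) on (0.71, 0.00) = 0.71
  → value = 0.7100
|0.7689 − 0.7100| = 0.059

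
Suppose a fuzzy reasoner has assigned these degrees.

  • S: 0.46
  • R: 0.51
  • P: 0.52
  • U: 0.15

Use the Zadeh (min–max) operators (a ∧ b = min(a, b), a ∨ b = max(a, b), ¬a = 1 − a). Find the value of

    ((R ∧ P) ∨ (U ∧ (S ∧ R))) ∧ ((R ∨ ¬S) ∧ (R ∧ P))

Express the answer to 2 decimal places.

0.51

R ∧ P = min(a, b) on (0.51, 0.52) = 0.51
S ∧ R = min(a, b) on (0.46, 0.51) = 0.46
U ∧ (S ∧ R) = min(a, b) on (0.15, 0.46) = 0.15
(R ∧ P) ∨ (U ∧ (S ∧ R)) = max(a, b) on (0.51, 0.15) = 0.51
¬S = 1 − 0.46 = 0.54
R ∨ ¬S = max(a, b) on (0.51, 0.54) = 0.54
R ∧ P = min(a, b) on (0.51, 0.52) = 0.51
(R ∨ ¬S) ∧ (R ∧ P) = min(a, b) on (0.54, 0.51) = 0.51
((R ∧ P) ∨ (U ∧ (S ∧ R))) ∧ ((R ∨ ¬S) ∧ (R ∧ P)) = min(a, b) on (0.51, 0.51) = 0.51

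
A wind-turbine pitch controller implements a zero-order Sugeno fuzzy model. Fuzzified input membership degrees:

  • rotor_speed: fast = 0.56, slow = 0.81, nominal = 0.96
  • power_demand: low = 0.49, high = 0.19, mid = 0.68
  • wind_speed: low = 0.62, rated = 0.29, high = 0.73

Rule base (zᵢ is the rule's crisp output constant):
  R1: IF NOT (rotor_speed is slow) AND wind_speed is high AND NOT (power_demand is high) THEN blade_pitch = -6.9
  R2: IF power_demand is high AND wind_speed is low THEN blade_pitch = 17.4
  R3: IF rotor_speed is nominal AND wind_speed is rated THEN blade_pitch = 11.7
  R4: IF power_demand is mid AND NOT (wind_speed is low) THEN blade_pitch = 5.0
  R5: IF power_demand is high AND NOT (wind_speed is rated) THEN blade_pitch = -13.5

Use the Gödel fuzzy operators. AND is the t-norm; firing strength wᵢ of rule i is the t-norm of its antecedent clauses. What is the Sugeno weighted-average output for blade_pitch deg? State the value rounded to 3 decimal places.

3.809

R1 (z=-6.9): ¬slow=1−0.81=0.19, high=0.73, ¬high=1−0.19=0.81; AND[min(a, b)] → w = 0.19
R2 (z=17.4): high=0.19, low=0.62; AND[min(a, b)] → w = 0.19
R3 (z=11.7): nominal=0.96, rated=0.29; AND[min(a, b)] → w = 0.29
R4 (z=5.0): mid=0.68, ¬low=1−0.62=0.38; AND[min(a, b)] → w = 0.38
R5 (z=-13.5): high=0.19, ¬rated=1−0.29=0.71; AND[min(a, b)] → w = 0.19
Weighted average = (0.19·-6.9 + 0.19·17.4 + 0.29·11.7 + 0.38·5.0 + 0.19·-13.5) / (0.19 + 0.19 + 0.29 + 0.38 + 0.19)
  = 4.7230 / 1.2400 = 3.809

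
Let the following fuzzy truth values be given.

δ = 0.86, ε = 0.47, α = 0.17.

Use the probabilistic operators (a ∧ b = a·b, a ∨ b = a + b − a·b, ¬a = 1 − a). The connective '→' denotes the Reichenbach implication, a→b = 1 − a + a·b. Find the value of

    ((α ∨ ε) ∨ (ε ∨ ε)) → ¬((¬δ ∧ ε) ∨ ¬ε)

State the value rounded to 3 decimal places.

α ∨ ε = a + b − a·b on (0.1700, 0.4700) = 0.5601
ε ∨ ε = a + b − a·b on (0.4700, 0.4700) = 0.7191
(α ∨ ε) ∨ (ε ∨ ε) = a + b − a·b on (0.5601, 0.7191) = 0.8764
¬δ = 1 − 0.8600 = 0.1400
¬δ ∧ ε = a·b on (0.1400, 0.4700) = 0.0658
¬ε = 1 − 0.4700 = 0.5300
(¬δ ∧ ε) ∨ ¬ε = a + b − a·b on (0.0658, 0.5300) = 0.5609
¬((¬δ ∧ ε) ∨ ¬ε) = 1 − 0.5609 = 0.4391
((α ∨ ε) ∨ (ε ∨ ε)) → ¬((¬δ ∧ ε) ∨ ¬ε)  [Reichenbach: 1 − a + a·b] with a=0.8764, b=0.4391 → 0.5084

0.508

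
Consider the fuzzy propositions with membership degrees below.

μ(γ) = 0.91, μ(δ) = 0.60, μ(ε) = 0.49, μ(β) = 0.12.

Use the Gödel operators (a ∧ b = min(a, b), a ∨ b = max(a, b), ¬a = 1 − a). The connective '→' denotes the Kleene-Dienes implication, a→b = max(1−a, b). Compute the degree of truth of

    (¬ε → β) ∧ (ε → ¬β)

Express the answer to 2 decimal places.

¬ε = 1 − 0.49 = 0.51
¬ε → β  [Kleene-Dienes: max(1−a, b)] with a=0.51, b=0.12 → 0.49
¬β = 1 − 0.12 = 0.88
ε → ¬β  [Kleene-Dienes: max(1−a, b)] with a=0.49, b=0.88 → 0.88
(¬ε → β) ∧ (ε → ¬β) = min(a, b) on (0.49, 0.88) = 0.49

0.49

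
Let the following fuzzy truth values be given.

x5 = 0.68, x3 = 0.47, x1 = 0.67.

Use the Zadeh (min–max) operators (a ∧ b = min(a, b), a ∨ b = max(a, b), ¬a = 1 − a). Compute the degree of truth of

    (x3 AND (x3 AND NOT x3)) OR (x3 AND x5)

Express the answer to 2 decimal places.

0.47

NOT x3 = 1 − 0.47 = 0.53
x3 AND NOT x3 = min(a, b) on (0.47, 0.53) = 0.47
x3 AND (x3 AND NOT x3) = min(a, b) on (0.47, 0.47) = 0.47
x3 AND x5 = min(a, b) on (0.47, 0.68) = 0.47
(x3 AND (x3 AND NOT x3)) OR (x3 AND x5) = max(a, b) on (0.47, 0.47) = 0.47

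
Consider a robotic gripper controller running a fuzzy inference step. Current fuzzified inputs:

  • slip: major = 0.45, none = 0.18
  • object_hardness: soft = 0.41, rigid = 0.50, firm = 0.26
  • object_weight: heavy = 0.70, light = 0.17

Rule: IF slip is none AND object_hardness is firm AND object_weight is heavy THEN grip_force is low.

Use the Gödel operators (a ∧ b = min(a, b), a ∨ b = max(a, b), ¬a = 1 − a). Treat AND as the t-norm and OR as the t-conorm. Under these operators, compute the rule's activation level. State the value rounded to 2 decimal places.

firing strength: none=0.18, firm=0.26, heavy=0.70; AND[min(a, b)] → w = 0.18

0.18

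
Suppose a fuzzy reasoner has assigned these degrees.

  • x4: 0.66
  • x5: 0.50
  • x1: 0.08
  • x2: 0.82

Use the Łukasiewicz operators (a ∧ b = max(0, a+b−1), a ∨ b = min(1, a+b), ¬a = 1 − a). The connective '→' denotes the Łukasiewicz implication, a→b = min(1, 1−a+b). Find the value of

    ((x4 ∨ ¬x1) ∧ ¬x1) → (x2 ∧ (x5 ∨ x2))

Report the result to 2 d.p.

¬x1 = 1 − 0.08 = 0.92
x4 ∨ ¬x1 = min(1, a+b) on (0.66, 0.92) = 1.00
¬x1 = 1 − 0.08 = 0.92
(x4 ∨ ¬x1) ∧ ¬x1 = max(0, a+b−1) on (1.00, 0.92) = 0.92
x5 ∨ x2 = min(1, a+b) on (0.50, 0.82) = 1.00
x2 ∧ (x5 ∨ x2) = max(0, a+b−1) on (0.82, 1.00) = 0.82
((x4 ∨ ¬x1) ∧ ¬x1) → (x2 ∧ (x5 ∨ x2))  [Łukasiewicz: min(1, 1−a+b)] with a=0.92, b=0.82 → 0.90

0.90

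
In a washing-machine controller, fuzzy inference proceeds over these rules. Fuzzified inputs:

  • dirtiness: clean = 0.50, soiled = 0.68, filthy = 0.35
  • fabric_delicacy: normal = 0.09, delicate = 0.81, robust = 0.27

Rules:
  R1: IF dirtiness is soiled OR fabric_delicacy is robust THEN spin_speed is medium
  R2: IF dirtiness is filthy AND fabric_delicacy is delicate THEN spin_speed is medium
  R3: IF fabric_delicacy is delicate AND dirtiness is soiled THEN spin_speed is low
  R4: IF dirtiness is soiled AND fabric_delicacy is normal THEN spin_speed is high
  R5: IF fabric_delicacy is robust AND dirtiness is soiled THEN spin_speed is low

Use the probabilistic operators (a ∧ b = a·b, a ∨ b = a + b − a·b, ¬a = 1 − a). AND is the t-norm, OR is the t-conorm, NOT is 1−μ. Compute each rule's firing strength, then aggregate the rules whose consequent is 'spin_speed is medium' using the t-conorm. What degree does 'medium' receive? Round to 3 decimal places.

0.833

R1: soiled=0.68, robust=0.27; OR[a + b − a·b] → w = 0.7664
R2: filthy=0.35, delicate=0.81; AND[a·b] → w = 0.2835
R3: delicate=0.81, soiled=0.68; AND[a·b] → w = 0.5508
R4: soiled=0.68, normal=0.09; AND[a·b] → w = 0.0612
R5: robust=0.27, soiled=0.68; AND[a·b] → w = 0.1836
Rules with consequent 'medium': {R1, R2} → strengths 0.7664, 0.2835
Aggregate via t-conorm [a + b − a·b]: 0.8326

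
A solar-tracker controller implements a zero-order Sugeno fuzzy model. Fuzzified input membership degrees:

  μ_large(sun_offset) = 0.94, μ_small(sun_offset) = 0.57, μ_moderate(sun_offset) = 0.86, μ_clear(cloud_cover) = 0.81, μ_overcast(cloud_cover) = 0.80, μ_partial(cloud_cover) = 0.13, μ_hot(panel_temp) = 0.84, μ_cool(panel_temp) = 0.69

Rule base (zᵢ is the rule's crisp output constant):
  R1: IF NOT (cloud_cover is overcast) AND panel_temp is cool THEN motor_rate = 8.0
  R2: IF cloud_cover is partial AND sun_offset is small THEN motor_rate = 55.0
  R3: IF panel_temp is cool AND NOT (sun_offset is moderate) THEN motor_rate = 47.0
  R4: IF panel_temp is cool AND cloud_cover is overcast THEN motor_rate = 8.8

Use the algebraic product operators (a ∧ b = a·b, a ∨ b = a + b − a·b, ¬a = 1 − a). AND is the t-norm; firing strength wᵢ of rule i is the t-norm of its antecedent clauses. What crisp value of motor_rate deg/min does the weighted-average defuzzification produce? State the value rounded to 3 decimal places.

R1 (z=8.0): ¬overcast=1−0.80=0.20, cool=0.69; AND[a·b] → w = 0.1380
R2 (z=55.0): partial=0.13, small=0.57; AND[a·b] → w = 0.0741
R3 (z=47.0): cool=0.69, ¬moderate=1−0.86=0.14; AND[a·b] → w = 0.0966
R4 (z=8.8): cool=0.69, overcast=0.80; AND[a·b] → w = 0.5520
Weighted average = (0.1380·8.0 + 0.0741·55.0 + 0.0966·47.0 + 0.5520·8.8) / (0.1380 + 0.0741 + 0.0966 + 0.5520)
  = 14.5773 / 0.8607 = 16.937

16.937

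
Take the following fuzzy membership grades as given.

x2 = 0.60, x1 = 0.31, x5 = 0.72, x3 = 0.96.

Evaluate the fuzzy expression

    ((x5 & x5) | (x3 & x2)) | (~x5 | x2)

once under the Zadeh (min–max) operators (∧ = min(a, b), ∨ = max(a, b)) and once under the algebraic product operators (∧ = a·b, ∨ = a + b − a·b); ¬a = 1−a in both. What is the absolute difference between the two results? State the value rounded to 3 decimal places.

Under Zadeh (min–max):
  x5 & x5 = min(a, b) on (0.72, 0.72) = 0.72
  x3 & x2 = min(a, b) on (0.96, 0.60) = 0.60
  (x5 & x5) | (x3 & x2) = max(a, b) on (0.72, 0.60) = 0.72
  ~x5 = 1 − 0.72 = 0.28
  ~x5 | x2 = max(a, b) on (0.28, 0.60) = 0.60
  ((x5 & x5) | (x3 & x2)) | (~x5 | x2) = max(a, b) on (0.72, 0.60) = 0.72
  → value = 0.7200
Under algebraic product:
  x5 & x5 = a·b on (0.7200, 0.7200) = 0.5184
  x3 & x2 = a·b on (0.9600, 0.6000) = 0.5760
  (x5 & x5) | (x3 & x2) = a + b − a·b on (0.5184, 0.5760) = 0.7958
  ~x5 = 1 − 0.7200 = 0.2800
  ~x5 | x2 = a + b − a·b on (0.2800, 0.6000) = 0.7120
  ((x5 & x5) | (x3 & x2)) | (~x5 | x2) = a + b − a·b on (0.7958, 0.7120) = 0.9412
  → value = 0.9412
|0.7200 − 0.9412| = 0.221

0.221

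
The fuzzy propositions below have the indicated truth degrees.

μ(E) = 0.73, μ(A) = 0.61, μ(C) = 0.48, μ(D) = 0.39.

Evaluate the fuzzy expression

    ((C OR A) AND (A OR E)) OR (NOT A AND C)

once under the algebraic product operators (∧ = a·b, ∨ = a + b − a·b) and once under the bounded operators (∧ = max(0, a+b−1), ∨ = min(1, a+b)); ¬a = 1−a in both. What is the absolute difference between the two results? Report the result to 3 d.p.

Under algebraic product:
  C OR A = a + b − a·b on (0.4800, 0.6100) = 0.7972
  A OR E = a + b − a·b on (0.6100, 0.7300) = 0.8947
  (C OR A) AND (A OR E) = a·b on (0.7972, 0.8947) = 0.7133
  NOT A = 1 − 0.6100 = 0.3900
  NOT A AND C = a·b on (0.3900, 0.4800) = 0.1872
  ((C OR A) AND (A OR E)) OR (NOT A AND C) = a + b − a·b on (0.7133, 0.1872) = 0.7669
  → value = 0.7669
Under bounded:
  C OR A = min(1, a+b) on (0.48, 0.61) = 1.00
  A OR E = min(1, a+b) on (0.61, 0.73) = 1.00
  (C OR A) AND (A OR E) = max(0, a+b−1) on (1.00, 1.00) = 1.00
  NOT A = 1 − 0.61 = 0.39
  NOT A AND C = max(0, a+b−1) on (0.39, 0.48) = 0.00
  ((C OR A) AND (A OR E)) OR (NOT A AND C) = min(1, a+b) on (1.00, 0.00) = 1.00
  → value = 1.0000
|0.7669 − 1.0000| = 0.233

0.233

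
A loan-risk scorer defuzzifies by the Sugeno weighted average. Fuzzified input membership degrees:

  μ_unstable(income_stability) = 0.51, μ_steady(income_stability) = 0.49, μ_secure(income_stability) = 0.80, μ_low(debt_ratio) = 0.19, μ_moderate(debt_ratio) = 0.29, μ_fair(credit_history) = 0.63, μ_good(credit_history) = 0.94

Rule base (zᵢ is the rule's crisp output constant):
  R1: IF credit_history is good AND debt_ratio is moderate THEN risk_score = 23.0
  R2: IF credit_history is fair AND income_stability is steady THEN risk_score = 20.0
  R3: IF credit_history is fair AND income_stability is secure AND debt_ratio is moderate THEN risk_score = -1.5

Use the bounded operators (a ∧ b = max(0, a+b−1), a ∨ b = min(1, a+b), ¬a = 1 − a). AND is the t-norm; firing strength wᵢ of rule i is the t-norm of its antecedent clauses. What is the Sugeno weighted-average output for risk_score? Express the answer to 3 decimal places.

R1 (z=23.0): good=0.94, moderate=0.29; AND[max(0, a+b−1)] → w = 0.23
R2 (z=20.0): fair=0.63, steady=0.49; AND[max(0, a+b−1)] → w = 0.12
R3 (z=-1.5): fair=0.63, secure=0.80, moderate=0.29; AND[max(0, a+b−1)] → w = 0.00
Weighted average = (0.23·23.0 + 0.12·20.0 + 0.00·-1.5) / (0.23 + 0.12 + 0.00)
  = 7.6900 / 0.3500 = 21.971

21.971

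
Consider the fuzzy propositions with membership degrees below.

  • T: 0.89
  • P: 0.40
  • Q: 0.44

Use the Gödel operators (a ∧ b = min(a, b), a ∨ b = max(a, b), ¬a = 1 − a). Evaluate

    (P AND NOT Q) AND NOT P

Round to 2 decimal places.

0.40

NOT Q = 1 − 0.44 = 0.56
P AND NOT Q = min(a, b) on (0.40, 0.56) = 0.40
NOT P = 1 − 0.40 = 0.60
(P AND NOT Q) AND NOT P = min(a, b) on (0.40, 0.60) = 0.40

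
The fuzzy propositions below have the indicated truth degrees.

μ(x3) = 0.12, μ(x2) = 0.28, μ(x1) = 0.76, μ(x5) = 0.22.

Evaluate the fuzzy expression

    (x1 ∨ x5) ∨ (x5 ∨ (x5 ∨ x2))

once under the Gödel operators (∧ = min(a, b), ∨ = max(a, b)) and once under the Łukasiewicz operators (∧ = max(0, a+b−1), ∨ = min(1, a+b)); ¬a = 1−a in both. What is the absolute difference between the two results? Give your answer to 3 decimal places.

Under Gödel:
  x1 ∨ x5 = max(a, b) on (0.76, 0.22) = 0.76
  x5 ∨ x2 = max(a, b) on (0.22, 0.28) = 0.28
  x5 ∨ (x5 ∨ x2) = max(a, b) on (0.22, 0.28) = 0.28
  (x1 ∨ x5) ∨ (x5 ∨ (x5 ∨ x2)) = max(a, b) on (0.76, 0.28) = 0.76
  → value = 0.7600
Under Łukasiewicz:
  x1 ∨ x5 = min(1, a+b) on (0.76, 0.22) = 0.98
  x5 ∨ x2 = min(1, a+b) on (0.22, 0.28) = 0.50
  x5 ∨ (x5 ∨ x2) = min(1, a+b) on (0.22, 0.50) = 0.72
  (x1 ∨ x5) ∨ (x5 ∨ (x5 ∨ x2)) = min(1, a+b) on (0.98, 0.72) = 1.00
  → value = 1.0000
|0.7600 − 1.0000| = 0.240

0.240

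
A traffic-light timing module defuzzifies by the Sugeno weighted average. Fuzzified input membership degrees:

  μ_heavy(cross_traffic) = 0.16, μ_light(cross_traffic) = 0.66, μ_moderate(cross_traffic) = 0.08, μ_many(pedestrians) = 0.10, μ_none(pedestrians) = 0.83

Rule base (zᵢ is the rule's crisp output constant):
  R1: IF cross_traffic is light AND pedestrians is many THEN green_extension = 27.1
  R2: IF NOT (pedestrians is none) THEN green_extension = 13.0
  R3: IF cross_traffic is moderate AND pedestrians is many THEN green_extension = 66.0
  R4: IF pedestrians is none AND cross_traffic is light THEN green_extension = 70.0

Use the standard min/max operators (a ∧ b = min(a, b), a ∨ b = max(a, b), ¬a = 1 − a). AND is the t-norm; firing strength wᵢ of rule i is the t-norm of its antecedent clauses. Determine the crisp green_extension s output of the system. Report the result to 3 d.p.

55.842

R1 (z=27.1): light=0.66, many=0.10; AND[min(a, b)] → w = 0.10
R2 (z=13.0): ¬none=1−0.83=0.17 → w = 0.17
R3 (z=66.0): moderate=0.08, many=0.10; AND[min(a, b)] → w = 0.08
R4 (z=70.0): none=0.83, light=0.66; AND[min(a, b)] → w = 0.66
Weighted average = (0.10·27.1 + 0.17·13.0 + 0.08·66.0 + 0.66·70.0) / (0.10 + 0.17 + 0.08 + 0.66)
  = 56.4000 / 1.0100 = 55.842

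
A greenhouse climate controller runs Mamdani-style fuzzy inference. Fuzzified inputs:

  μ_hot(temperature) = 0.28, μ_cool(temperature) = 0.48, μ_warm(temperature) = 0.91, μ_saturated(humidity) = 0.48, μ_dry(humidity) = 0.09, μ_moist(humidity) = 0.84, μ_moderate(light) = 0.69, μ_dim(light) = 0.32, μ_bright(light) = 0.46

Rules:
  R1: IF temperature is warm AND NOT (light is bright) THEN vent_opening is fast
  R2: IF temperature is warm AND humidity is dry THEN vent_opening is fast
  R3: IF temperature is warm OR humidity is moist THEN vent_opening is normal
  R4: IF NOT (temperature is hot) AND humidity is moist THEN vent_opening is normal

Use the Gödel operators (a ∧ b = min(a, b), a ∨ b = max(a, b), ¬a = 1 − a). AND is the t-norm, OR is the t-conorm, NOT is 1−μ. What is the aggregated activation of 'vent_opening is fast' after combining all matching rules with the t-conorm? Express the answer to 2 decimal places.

R1: warm=0.91, ¬bright=1−0.46=0.54; AND[min(a, b)] → w = 0.54
R2: warm=0.91, dry=0.09; AND[min(a, b)] → w = 0.09
R3: warm=0.91, moist=0.84; OR[max(a, b)] → w = 0.91
R4: ¬hot=1−0.28=0.72, moist=0.84; AND[min(a, b)] → w = 0.72
Rules with consequent 'fast': {R1, R2} → strengths 0.54, 0.09
Aggregate via t-conorm [max(a, b)]: 0.54

0.54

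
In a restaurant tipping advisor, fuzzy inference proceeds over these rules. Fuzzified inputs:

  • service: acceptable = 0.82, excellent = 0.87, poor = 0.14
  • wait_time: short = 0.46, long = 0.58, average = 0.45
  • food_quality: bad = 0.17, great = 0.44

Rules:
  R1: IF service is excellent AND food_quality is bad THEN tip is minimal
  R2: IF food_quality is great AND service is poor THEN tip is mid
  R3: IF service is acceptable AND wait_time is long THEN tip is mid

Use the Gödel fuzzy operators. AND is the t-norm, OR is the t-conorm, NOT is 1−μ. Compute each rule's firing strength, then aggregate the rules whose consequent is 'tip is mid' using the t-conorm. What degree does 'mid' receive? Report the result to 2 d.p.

0.58

R1: excellent=0.87, bad=0.17; AND[min(a, b)] → w = 0.17
R2: great=0.44, poor=0.14; AND[min(a, b)] → w = 0.14
R3: acceptable=0.82, long=0.58; AND[min(a, b)] → w = 0.58
Rules with consequent 'mid': {R2, R3} → strengths 0.14, 0.58
Aggregate via t-conorm [max(a, b)]: 0.58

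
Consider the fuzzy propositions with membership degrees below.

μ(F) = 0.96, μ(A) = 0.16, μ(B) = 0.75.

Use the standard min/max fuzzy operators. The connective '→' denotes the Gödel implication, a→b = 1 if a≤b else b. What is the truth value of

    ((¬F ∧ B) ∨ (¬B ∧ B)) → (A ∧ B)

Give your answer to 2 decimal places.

0.16

¬F = 1 − 0.96 = 0.04
¬F ∧ B = min(a, b) on (0.04, 0.75) = 0.04
¬B = 1 − 0.75 = 0.25
¬B ∧ B = min(a, b) on (0.25, 0.75) = 0.25
(¬F ∧ B) ∨ (¬B ∧ B) = max(a, b) on (0.04, 0.25) = 0.25
A ∧ B = min(a, b) on (0.16, 0.75) = 0.16
((¬F ∧ B) ∨ (¬B ∧ B)) → (A ∧ B)  [Gödel: 1 if a≤b else b] with a=0.25, b=0.16 → 0.16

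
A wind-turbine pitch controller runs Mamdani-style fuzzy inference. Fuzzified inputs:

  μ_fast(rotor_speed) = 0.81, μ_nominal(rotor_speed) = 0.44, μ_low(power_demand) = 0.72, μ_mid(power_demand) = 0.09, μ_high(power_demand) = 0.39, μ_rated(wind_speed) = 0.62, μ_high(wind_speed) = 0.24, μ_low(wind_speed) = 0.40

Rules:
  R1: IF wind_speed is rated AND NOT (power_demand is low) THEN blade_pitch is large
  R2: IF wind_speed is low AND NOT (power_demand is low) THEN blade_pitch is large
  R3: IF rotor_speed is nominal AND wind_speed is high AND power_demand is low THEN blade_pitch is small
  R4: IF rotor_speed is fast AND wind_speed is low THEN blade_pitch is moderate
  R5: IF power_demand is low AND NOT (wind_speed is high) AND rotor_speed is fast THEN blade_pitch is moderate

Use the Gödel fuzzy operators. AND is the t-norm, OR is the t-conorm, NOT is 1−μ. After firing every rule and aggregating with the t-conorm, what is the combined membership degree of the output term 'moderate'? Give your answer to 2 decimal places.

0.72

R1: rated=0.62, ¬low=1−0.72=0.28; AND[min(a, b)] → w = 0.28
R2: low=0.40, ¬low=1−0.72=0.28; AND[min(a, b)] → w = 0.28
R3: nominal=0.44, high=0.24, low=0.72; AND[min(a, b)] → w = 0.24
R4: fast=0.81, low=0.40; AND[min(a, b)] → w = 0.40
R5: low=0.72, ¬high=1−0.24=0.76, fast=0.81; AND[min(a, b)] → w = 0.72
Rules with consequent 'moderate': {R4, R5} → strengths 0.40, 0.72
Aggregate via t-conorm [max(a, b)]: 0.72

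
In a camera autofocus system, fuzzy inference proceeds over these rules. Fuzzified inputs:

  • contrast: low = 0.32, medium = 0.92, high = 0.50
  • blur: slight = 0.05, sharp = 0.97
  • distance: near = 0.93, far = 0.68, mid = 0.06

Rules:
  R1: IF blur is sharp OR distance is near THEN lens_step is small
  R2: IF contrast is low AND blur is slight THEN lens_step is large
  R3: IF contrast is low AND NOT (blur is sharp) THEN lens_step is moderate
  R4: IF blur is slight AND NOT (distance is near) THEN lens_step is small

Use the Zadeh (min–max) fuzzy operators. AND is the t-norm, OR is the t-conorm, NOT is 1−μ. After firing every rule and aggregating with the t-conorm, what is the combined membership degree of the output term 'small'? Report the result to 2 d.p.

R1: sharp=0.97, near=0.93; OR[max(a, b)] → w = 0.97
R2: low=0.32, slight=0.05; AND[min(a, b)] → w = 0.05
R3: low=0.32, ¬sharp=1−0.97=0.03; AND[min(a, b)] → w = 0.03
R4: slight=0.05, ¬near=1−0.93=0.07; AND[min(a, b)] → w = 0.05
Rules with consequent 'small': {R1, R4} → strengths 0.97, 0.05
Aggregate via t-conorm [max(a, b)]: 0.97

0.97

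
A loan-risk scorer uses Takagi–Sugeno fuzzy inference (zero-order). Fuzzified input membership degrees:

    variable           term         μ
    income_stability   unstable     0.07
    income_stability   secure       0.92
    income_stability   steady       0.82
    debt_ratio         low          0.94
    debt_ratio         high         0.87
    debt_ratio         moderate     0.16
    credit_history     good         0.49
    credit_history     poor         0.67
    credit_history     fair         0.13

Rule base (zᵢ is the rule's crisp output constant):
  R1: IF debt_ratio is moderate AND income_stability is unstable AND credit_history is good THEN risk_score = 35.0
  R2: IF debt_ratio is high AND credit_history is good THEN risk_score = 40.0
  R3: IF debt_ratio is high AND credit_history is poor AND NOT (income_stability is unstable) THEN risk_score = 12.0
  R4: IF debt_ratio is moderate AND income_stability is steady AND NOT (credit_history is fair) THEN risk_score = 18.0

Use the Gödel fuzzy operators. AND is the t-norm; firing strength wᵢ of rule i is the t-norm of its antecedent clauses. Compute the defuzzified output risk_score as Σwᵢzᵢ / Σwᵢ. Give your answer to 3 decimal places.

R1 (z=35.0): moderate=0.16, unstable=0.07, good=0.49; AND[min(a, b)] → w = 0.07
R2 (z=40.0): high=0.87, good=0.49; AND[min(a, b)] → w = 0.49
R3 (z=12.0): high=0.87, poor=0.67, ¬unstable=1−0.07=0.93; AND[min(a, b)] → w = 0.67
R4 (z=18.0): moderate=0.16, steady=0.82, ¬fair=1−0.13=0.87; AND[min(a, b)] → w = 0.16
Weighted average = (0.07·35.0 + 0.49·40.0 + 0.67·12.0 + 0.16·18.0) / (0.07 + 0.49 + 0.67 + 0.16)
  = 32.9700 / 1.3900 = 23.719

23.719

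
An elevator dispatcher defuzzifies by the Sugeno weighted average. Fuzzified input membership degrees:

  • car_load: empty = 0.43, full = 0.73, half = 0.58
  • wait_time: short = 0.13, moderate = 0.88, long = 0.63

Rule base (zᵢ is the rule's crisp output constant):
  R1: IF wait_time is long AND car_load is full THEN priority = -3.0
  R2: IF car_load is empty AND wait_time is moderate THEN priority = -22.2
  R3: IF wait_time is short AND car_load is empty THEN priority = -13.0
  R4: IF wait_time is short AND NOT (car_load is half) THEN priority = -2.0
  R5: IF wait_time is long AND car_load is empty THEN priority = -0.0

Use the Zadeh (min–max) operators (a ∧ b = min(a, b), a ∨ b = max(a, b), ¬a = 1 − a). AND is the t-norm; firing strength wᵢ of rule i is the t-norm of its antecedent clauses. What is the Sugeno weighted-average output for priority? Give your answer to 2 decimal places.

-7.65

R1 (z=-3.0): long=0.63, full=0.73; AND[min(a, b)] → w = 0.63
R2 (z=-22.2): empty=0.43, moderate=0.88; AND[min(a, b)] → w = 0.43
R3 (z=-13.0): short=0.13, empty=0.43; AND[min(a, b)] → w = 0.13
R4 (z=-2.0): short=0.13, ¬half=1−0.58=0.42; AND[min(a, b)] → w = 0.13
R5 (z=-0.0): long=0.63, empty=0.43; AND[min(a, b)] → w = 0.43
Weighted average = (0.63·-3.0 + 0.43·-22.2 + 0.13·-13.0 + 0.13·-2.0 + 0.43·-0.0) / (0.63 + 0.43 + 0.13 + 0.13 + 0.43)
  = -13.3860 / 1.7500 = -7.65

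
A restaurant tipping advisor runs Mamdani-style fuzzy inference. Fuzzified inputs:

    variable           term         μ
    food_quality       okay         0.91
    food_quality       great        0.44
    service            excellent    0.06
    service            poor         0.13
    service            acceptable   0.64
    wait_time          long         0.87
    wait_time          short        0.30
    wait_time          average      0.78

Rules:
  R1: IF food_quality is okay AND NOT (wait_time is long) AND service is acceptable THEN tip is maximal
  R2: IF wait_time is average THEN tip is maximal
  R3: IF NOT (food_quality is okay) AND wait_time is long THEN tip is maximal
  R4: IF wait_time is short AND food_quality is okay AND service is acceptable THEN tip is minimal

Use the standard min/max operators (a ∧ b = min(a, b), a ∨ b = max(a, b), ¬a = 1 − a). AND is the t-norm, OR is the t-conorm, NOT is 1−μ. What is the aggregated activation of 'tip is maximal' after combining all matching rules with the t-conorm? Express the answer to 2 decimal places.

R1: okay=0.91, ¬long=1−0.87=0.13, acceptable=0.64; AND[min(a, b)] → w = 0.13
R2: average=0.78 → w = 0.78
R3: ¬okay=1−0.91=0.09, long=0.87; AND[min(a, b)] → w = 0.09
R4: short=0.30, okay=0.91, acceptable=0.64; AND[min(a, b)] → w = 0.30
Rules with consequent 'maximal': {R1, R2, R3} → strengths 0.13, 0.78, 0.09
Aggregate via t-conorm [max(a, b)]: 0.78

0.78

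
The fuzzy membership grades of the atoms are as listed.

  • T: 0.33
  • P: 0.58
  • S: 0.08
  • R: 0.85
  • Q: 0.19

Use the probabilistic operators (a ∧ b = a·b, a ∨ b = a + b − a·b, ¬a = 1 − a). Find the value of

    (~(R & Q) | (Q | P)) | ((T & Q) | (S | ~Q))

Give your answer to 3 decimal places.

0.991

R & Q = a·b on (0.8500, 0.1900) = 0.1615
~(R & Q) = 1 − 0.1615 = 0.8385
Q | P = a + b − a·b on (0.1900, 0.5800) = 0.6598
~(R & Q) | (Q | P) = a + b − a·b on (0.8385, 0.6598) = 0.9451
T & Q = a·b on (0.3300, 0.1900) = 0.0627
~Q = 1 − 0.1900 = 0.8100
S | ~Q = a + b − a·b on (0.0800, 0.8100) = 0.8252
(T & Q) | (S | ~Q) = a + b − a·b on (0.0627, 0.8252) = 0.8362
(~(R & Q) | (Q | P)) | ((T & Q) | (S | ~Q)) = a + b − a·b on (0.9451, 0.8362) = 0.9910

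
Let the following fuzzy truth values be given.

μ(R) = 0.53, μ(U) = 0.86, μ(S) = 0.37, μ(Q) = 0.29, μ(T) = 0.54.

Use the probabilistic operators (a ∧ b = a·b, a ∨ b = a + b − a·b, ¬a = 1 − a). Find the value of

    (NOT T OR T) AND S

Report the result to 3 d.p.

0.278

NOT T = 1 − 0.5400 = 0.4600
NOT T OR T = a + b − a·b on (0.4600, 0.5400) = 0.7516
(NOT T OR T) AND S = a·b on (0.7516, 0.3700) = 0.2781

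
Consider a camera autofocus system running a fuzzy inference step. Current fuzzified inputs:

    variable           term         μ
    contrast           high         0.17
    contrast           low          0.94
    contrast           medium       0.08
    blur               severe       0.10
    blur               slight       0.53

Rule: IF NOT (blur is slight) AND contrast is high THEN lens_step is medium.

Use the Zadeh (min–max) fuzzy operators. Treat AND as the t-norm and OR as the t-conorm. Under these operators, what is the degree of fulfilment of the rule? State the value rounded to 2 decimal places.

0.17

firing strength: ¬slight=1−0.53=0.47, high=0.17; AND[min(a, b)] → w = 0.17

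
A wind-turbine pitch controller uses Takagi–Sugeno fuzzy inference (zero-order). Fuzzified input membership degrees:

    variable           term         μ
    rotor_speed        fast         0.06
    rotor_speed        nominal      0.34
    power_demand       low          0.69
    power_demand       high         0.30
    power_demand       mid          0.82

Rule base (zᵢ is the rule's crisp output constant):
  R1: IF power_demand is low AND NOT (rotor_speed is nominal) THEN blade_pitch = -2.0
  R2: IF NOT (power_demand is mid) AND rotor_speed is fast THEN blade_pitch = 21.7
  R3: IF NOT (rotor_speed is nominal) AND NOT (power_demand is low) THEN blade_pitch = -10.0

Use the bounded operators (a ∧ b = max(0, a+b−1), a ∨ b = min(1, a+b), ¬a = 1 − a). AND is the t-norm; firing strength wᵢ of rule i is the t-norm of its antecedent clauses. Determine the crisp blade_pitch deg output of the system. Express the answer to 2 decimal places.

-2.00

R1 (z=-2.0): low=0.69, ¬nominal=1−0.34=0.66; AND[max(0, a+b−1)] → w = 0.35
R2 (z=21.7): ¬mid=1−0.82=0.18, fast=0.06; AND[max(0, a+b−1)] → w = 0.00
R3 (z=-10.0): ¬nominal=1−0.34=0.66, ¬low=1−0.69=0.31; AND[max(0, a+b−1)] → w = 0.00
Weighted average = (0.35·-2.0 + 0.00·21.7 + 0.00·-10.0) / (0.35 + 0.00 + 0.00)
  = -0.7000 / 0.3500 = -2.00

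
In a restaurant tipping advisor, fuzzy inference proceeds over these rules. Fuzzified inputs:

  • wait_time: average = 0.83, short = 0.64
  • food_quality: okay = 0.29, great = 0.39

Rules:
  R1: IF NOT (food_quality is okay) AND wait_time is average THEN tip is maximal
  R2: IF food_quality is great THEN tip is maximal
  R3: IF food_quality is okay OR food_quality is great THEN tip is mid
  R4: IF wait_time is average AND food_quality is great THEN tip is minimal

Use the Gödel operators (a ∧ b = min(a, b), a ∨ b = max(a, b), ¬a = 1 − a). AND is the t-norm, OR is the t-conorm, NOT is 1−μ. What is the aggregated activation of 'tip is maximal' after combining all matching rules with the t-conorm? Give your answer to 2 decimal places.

0.71

R1: ¬okay=1−0.29=0.71, average=0.83; AND[min(a, b)] → w = 0.71
R2: great=0.39 → w = 0.39
R3: okay=0.29, great=0.39; OR[max(a, b)] → w = 0.39
R4: average=0.83, great=0.39; AND[min(a, b)] → w = 0.39
Rules with consequent 'maximal': {R1, R2} → strengths 0.71, 0.39
Aggregate via t-conorm [max(a, b)]: 0.71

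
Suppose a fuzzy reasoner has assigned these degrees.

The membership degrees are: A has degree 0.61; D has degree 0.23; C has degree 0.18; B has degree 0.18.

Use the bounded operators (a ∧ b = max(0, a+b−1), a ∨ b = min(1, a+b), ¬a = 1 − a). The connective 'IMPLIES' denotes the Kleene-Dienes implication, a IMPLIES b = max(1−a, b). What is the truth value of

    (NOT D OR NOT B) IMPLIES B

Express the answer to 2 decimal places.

0.18

NOT D = 1 − 0.23 = 0.77
NOT B = 1 − 0.18 = 0.82
NOT D OR NOT B = min(1, a+b) on (0.77, 0.82) = 1.00
(NOT D OR NOT B) IMPLIES B  [Kleene-Dienes: max(1−a, b)] with a=1.00, b=0.18 → 0.18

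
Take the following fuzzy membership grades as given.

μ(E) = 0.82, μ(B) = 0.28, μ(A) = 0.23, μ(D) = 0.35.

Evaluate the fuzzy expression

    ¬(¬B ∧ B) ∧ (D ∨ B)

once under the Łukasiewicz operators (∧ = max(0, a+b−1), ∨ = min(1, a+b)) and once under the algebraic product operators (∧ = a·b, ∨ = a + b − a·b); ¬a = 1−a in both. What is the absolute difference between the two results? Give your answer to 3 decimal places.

Under Łukasiewicz:
  ¬B = 1 − 0.28 = 0.72
  ¬B ∧ B = max(0, a+b−1) on (0.72, 0.28) = 0.00
  ¬(¬B ∧ B) = 1 − 0.00 = 1.00
  D ∨ B = min(1, a+b) on (0.35, 0.28) = 0.63
  ¬(¬B ∧ B) ∧ (D ∨ B) = max(0, a+b−1) on (1.00, 0.63) = 0.63
  → value = 0.6300
Under algebraic product:
  ¬B = 1 − 0.2800 = 0.7200
  ¬B ∧ B = a·b on (0.7200, 0.2800) = 0.2016
  ¬(¬B ∧ B) = 1 − 0.2016 = 0.7984
  D ∨ B = a + b − a·b on (0.3500, 0.2800) = 0.5320
  ¬(¬B ∧ B) ∧ (D ∨ B) = a·b on (0.7984, 0.5320) = 0.4247
  → value = 0.4247
|0.6300 − 0.4247| = 0.205

0.205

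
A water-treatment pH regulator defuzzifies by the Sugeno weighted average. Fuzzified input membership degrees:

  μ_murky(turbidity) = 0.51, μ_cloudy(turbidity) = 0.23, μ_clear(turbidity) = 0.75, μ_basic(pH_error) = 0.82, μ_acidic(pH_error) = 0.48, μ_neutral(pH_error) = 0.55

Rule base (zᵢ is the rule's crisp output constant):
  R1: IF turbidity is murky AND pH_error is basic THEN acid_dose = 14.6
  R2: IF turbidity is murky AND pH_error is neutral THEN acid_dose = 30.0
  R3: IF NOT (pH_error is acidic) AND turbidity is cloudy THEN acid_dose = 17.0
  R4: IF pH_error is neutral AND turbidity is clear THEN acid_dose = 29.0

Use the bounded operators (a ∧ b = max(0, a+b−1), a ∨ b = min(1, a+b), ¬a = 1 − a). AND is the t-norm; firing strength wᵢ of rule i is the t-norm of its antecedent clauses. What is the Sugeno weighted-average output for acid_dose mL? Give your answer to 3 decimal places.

R1 (z=14.6): murky=0.51, basic=0.82; AND[max(0, a+b−1)] → w = 0.33
R2 (z=30.0): murky=0.51, neutral=0.55; AND[max(0, a+b−1)] → w = 0.06
R3 (z=17.0): ¬acidic=1−0.48=0.52, cloudy=0.23; AND[max(0, a+b−1)] → w = 0.00
R4 (z=29.0): neutral=0.55, clear=0.75; AND[max(0, a+b−1)] → w = 0.30
Weighted average = (0.33·14.6 + 0.06·30.0 + 0.00·17.0 + 0.30·29.0) / (0.33 + 0.06 + 0.00 + 0.30)
  = 15.3180 / 0.6900 = 22.200

22.200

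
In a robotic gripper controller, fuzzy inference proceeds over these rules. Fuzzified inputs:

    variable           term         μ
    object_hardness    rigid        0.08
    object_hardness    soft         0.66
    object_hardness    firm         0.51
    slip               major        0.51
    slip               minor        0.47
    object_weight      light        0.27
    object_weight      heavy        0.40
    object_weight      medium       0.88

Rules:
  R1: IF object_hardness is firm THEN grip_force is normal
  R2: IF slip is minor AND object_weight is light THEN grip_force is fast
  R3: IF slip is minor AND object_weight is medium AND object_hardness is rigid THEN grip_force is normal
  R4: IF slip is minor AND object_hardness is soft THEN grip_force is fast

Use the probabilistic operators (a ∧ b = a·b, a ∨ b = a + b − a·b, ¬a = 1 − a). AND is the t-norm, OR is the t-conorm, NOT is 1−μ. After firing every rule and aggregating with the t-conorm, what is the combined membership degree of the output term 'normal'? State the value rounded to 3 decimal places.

R1: firm=0.51 → w = 0.5100
R2: minor=0.47, light=0.27; AND[a·b] → w = 0.1269
R3: minor=0.47, medium=0.88, rigid=0.08; AND[a·b] → w = 0.0331
R4: minor=0.47, soft=0.66; AND[a·b] → w = 0.3102
Rules with consequent 'normal': {R1, R3} → strengths 0.5100, 0.0331
Aggregate via t-conorm [a + b − a·b]: 0.5262

0.526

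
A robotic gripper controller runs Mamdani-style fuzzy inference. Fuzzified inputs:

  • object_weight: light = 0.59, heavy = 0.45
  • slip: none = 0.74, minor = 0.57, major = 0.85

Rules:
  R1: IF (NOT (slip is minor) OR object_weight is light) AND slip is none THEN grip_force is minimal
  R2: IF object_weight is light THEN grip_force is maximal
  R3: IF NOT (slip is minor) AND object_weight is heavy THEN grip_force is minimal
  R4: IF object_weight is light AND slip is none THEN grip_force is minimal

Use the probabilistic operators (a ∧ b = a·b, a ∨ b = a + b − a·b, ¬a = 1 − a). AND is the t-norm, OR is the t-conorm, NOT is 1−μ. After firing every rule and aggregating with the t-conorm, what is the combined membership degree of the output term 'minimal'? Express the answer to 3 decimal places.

0.803

R1: (¬minor=1−0.57=0.43 OR light=0.59) = 0.7663; AND[a·b] with none=0.74 → w = 0.5671
R2: light=0.59 → w = 0.5900
R3: ¬minor=1−0.57=0.43, heavy=0.45; AND[a·b] → w = 0.1935
R4: light=0.59, none=0.74; AND[a·b] → w = 0.4366
Rules with consequent 'minimal': {R1, R3, R4} → strengths 0.5671, 0.1935, 0.4366
Aggregate via t-conorm [a + b − a·b]: 0.8033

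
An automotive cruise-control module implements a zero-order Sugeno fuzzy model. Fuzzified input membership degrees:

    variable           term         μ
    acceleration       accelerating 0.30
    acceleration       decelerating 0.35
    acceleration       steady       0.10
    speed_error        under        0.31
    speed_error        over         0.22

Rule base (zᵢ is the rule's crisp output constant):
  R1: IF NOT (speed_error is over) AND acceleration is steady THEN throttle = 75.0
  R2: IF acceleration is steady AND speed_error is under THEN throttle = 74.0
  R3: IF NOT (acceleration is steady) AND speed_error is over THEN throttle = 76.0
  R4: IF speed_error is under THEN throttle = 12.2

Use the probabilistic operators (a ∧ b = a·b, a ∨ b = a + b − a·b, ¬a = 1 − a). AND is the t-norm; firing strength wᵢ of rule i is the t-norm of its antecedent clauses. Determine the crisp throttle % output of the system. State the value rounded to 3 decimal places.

43.718

R1 (z=75.0): ¬over=1−0.22=0.78, steady=0.10; AND[a·b] → w = 0.0780
R2 (z=74.0): steady=0.10, under=0.31; AND[a·b] → w = 0.0310
R3 (z=76.0): ¬steady=1−0.10=0.90, over=0.22; AND[a·b] → w = 0.1980
R4 (z=12.2): under=0.31 → w = 0.3100
Weighted average = (0.0780·75.0 + 0.0310·74.0 + 0.1980·76.0 + 0.3100·12.2) / (0.0780 + 0.0310 + 0.1980 + 0.3100)
  = 26.9740 / 0.6170 = 43.718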